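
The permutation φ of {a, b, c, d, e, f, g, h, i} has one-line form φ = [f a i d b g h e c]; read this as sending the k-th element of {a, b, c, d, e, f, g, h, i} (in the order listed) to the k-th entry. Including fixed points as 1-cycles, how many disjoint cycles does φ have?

The cycle decomposition is (a f g h e b)(c i)(d), which has 3 cycles (counting 1-cycles).

3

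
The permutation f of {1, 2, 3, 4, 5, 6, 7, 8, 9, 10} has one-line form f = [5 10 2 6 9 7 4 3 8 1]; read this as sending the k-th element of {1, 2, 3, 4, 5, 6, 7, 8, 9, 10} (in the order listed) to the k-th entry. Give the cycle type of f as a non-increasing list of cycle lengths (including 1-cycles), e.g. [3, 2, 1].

[7, 3]

The disjoint cycles are (1 5 9 8 3 2 10)(4 6 7), with lengths 7, 3 in non-increasing order.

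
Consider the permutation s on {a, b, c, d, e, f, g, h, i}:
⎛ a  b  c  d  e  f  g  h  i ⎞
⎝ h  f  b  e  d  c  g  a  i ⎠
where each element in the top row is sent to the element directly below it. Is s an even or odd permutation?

even

In disjoint-cycle form the cycle lengths are 3, 2, 2, 1, 1.
A cycle is odd iff its length is even; s has 2 even-length cycles, so sgn(s) = (−1)^2 and s is even.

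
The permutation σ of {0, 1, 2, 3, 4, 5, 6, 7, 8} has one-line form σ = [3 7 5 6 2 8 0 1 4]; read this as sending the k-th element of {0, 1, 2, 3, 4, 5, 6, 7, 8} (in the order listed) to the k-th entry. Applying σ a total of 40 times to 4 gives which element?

4

Tracing 4 → 2 → … returns to 4 after 4 steps, so 4 lies in a 4-cycle (2 5 8 4).
On a 4-cycle, σ^4 is the identity, so σ^40 = σ^0 there (40 ≡ 0 mod 4).
So σ^40(4) = 4.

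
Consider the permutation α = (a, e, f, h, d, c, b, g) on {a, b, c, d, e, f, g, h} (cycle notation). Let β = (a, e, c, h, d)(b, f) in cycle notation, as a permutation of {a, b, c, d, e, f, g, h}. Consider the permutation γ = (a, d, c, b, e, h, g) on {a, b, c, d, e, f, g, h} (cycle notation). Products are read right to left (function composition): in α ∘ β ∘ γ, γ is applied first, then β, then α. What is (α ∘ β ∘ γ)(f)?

g

Chase f: γ(f) = f; β(f) = b; α(b) = g. Hence (α ∘ β ∘ γ)(f) = g.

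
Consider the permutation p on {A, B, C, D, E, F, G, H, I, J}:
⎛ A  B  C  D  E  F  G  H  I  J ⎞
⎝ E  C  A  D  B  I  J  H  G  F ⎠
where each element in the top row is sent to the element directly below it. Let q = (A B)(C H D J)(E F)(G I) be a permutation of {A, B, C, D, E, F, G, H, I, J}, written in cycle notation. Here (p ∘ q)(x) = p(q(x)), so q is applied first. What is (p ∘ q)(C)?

(p ∘ q)(C) = p(q(C)). q(C) = H, then p(H) = H. So (p ∘ q)(C) = H.

H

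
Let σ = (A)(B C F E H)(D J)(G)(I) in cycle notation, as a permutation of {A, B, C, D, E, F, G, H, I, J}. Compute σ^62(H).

H lies in the 5-cycle (B C F E H).
Since the cycle has length 5, σ^62 acts on it the same as σ^2 (62 mod 5 = 2).
Stepping 2 places around the cycle: H → B → C.

C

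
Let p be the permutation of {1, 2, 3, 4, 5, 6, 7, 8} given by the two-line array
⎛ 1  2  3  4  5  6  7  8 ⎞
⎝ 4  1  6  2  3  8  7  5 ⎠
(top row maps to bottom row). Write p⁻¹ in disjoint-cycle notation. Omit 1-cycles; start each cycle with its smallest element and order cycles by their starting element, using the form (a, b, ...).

The cycle decomposition of p is (1, 4, 2)(3, 6, 8, 5).
The inverse reverses every cycle; in canonical form, p⁻¹ = (1, 2, 4)(3, 5, 8, 6).

(1, 2, 4)(3, 5, 8, 6)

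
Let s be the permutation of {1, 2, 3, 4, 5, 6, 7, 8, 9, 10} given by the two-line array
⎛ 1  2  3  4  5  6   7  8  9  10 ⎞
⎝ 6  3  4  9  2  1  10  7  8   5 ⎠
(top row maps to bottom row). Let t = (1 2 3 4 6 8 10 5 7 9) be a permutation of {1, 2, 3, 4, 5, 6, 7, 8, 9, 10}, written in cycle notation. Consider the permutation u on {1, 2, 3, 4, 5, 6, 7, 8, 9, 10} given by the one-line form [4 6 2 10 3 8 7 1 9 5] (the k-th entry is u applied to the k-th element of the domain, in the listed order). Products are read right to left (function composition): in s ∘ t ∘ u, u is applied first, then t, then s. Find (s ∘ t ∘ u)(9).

6

Chase 9: u(9) = 9; t(9) = 1; s(1) = 6. Hence (s ∘ t ∘ u)(9) = 6.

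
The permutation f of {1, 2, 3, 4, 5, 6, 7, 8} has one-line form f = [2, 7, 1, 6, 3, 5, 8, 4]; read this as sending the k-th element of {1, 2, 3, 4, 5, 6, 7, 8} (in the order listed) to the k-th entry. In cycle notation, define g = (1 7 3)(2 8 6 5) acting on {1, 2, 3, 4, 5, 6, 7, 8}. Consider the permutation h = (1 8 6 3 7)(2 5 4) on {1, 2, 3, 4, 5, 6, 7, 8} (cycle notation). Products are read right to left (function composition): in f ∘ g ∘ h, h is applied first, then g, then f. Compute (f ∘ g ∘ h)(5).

6

Chase 5: h(5) = 4; g(4) = 4; f(4) = 6. Hence (f ∘ g ∘ h)(5) = 6.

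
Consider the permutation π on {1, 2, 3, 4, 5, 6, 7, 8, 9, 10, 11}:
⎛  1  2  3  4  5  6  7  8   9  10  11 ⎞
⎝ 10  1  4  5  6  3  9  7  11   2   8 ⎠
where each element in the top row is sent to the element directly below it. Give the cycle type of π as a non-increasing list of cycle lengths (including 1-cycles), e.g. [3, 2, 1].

The disjoint cycles are (1, 10, 2)(3, 4, 5, 6)(7, 9, 11, 8), with lengths 4, 4, 3 in non-increasing order.

[4, 4, 3]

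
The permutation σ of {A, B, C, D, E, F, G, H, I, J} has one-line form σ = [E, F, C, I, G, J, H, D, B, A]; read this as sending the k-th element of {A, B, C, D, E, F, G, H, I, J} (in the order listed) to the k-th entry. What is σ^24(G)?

J

Tracing G → H → … returns to G after 9 steps, so G lies in a 9-cycle (A, E, G, H, D, I, B, F, J).
Since the cycle has length 9, σ^24 acts on it the same as σ^6 (24 mod 9 = 6).
Stepping 6 places around the cycle: G → H → D → I → B → F → J.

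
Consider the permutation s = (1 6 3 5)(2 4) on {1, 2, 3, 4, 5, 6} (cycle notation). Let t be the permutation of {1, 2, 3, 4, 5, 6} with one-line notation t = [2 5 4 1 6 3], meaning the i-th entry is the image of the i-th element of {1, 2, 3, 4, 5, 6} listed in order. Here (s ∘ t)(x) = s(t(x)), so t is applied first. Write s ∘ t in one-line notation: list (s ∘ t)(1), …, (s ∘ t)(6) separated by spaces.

4 1 2 6 3 5

(s ∘ t)(x) = s(t(x)). Computing each image: s(t(1)) = s(2) = 4, s(t(2)) = s(5) = 1, s(t(3)) = s(4) = 2, s(t(4)) = s(1) = 6, s(t(5)) = s(6) = 3, s(t(6)) = s(3) = 5.
Hence s ∘ t = [4 1 2 6 3 5].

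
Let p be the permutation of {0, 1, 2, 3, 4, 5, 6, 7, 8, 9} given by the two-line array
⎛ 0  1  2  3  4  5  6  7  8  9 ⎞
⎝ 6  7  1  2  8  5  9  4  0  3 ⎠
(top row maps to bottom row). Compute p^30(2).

Tracing 2 → 1 → … returns to 2 after 9 steps, so 2 lies in a 9-cycle (0 6 9 3 2 1 7 4 8).
Since the cycle has length 9, p^30 acts on it the same as p^3 (30 mod 9 = 3).
Advancing 3 steps from 2: 2 → 1 → 7 → 4.

4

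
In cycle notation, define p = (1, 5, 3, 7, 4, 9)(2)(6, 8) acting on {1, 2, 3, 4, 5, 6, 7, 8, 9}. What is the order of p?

The cycle type of p is (6, 2, 1).
The order of p is the least common multiple of its cycle lengths: lcm(6, 2) = 6.

6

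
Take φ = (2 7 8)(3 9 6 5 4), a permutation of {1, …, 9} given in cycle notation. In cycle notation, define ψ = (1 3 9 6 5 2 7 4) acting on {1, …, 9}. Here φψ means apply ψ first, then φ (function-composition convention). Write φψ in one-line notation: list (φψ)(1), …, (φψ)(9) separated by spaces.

(φψ)(x) = φ(ψ(x)). Computing each image: φ(ψ(1)) = φ(3) = 9, φ(ψ(2)) = φ(7) = 8, φ(ψ(3)) = φ(9) = 6, φ(ψ(4)) = φ(1) = 1, φ(ψ(5)) = φ(2) = 7, φ(ψ(6)) = φ(5) = 4, φ(ψ(7)) = φ(4) = 3, φ(ψ(8)) = φ(8) = 2, φ(ψ(9)) = φ(6) = 5.
Hence φψ = [9 8 6 1 7 4 3 2 5].

9 8 6 1 7 4 3 2 5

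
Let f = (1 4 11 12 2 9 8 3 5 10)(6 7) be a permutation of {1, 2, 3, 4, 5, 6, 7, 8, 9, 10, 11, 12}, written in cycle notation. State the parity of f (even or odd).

even

The cycle lengths are 10, 2.
A cycle is odd iff its length is even; f has 2 even-length cycles, so sgn(f) = (−1)^2 and f is even.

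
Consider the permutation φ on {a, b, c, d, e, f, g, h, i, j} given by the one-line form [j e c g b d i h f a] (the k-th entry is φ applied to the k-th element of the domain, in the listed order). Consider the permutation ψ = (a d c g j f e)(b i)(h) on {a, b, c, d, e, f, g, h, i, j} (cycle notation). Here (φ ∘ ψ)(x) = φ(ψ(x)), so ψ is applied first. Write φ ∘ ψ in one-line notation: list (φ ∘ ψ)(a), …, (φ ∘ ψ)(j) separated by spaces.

g f i c j b a h e d

For each element, apply ψ then φ: a → d → g; b → i → f; c → g → i; d → c → c; e → a → j; f → e → b; g → j → a; h → h → h; i → b → e; j → f → d.
So φ ∘ ψ in one-line form is g f i c j b a h e d.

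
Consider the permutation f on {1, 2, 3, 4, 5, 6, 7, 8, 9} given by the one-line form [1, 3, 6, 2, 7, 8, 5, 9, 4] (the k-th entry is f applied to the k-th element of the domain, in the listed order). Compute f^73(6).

Tracing 6 → 8 → … returns to 6 after 6 steps, so 6 lies in a 6-cycle (2, 3, 6, 8, 9, 4).
Powers repeat with period 6 on this cycle, and 73 mod 6 = 1, so f^73(6) = f^1(6).
Advancing 1 step from 6: 6 → 8.

8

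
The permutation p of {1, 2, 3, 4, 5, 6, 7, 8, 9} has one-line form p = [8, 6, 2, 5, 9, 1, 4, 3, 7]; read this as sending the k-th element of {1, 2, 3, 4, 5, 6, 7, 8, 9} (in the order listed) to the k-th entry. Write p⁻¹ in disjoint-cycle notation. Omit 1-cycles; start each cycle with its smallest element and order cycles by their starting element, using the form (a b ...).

The cycle decomposition of p is (1 8 3 2 6)(4 5 9 7).
Reversing each cycle (and rotating so the smallest element leads) gives p⁻¹ = (1 6 2 3 8)(4 7 9 5).

(1 6 2 3 8)(4 7 9 5)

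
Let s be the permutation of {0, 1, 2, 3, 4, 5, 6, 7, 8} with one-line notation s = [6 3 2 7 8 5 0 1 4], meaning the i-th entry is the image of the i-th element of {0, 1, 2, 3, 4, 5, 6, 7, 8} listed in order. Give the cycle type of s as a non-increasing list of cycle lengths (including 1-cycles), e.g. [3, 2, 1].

The disjoint cycles are (0 6)(1 3 7)(2)(4 8)(5), with lengths 3, 2, 2, 1, 1 in non-increasing order.

[3, 2, 2, 1, 1]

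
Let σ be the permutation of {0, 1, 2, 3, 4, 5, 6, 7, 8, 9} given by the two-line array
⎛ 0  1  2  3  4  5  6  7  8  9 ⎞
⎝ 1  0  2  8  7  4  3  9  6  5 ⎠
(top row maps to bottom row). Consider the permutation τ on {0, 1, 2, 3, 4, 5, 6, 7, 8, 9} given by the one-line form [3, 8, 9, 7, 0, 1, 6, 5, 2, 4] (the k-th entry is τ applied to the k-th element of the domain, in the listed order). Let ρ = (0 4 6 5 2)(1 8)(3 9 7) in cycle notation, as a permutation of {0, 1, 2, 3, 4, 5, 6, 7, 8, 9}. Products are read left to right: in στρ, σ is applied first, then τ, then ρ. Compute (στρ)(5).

4

Apply the permutations in order: σ(5) = 4, then τ(4) = 0, then ρ(0) = 4. So (στρ)(5) = 4.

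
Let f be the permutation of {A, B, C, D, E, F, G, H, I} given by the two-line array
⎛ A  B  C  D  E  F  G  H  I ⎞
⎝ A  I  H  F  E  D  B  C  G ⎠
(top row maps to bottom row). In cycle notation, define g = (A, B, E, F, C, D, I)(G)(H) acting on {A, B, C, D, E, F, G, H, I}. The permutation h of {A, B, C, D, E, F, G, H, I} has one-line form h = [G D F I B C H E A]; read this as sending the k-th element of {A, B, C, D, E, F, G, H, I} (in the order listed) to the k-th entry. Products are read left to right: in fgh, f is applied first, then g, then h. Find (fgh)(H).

I

Chase H: f(H) = C; g(C) = D; h(D) = I. Hence (fgh)(H) = I.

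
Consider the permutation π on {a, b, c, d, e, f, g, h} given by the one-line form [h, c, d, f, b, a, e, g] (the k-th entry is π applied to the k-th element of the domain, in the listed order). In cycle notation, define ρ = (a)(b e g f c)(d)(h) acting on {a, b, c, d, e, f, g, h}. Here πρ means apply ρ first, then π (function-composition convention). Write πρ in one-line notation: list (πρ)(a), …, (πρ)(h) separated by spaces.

h b c f e d a g

Chase each element through ρ then π: a → a → h; b → e → b; c → b → c; d → d → f; e → g → e; f → c → d; g → f → a; h → h → g.
So πρ in one-line form is h b c f e d a g.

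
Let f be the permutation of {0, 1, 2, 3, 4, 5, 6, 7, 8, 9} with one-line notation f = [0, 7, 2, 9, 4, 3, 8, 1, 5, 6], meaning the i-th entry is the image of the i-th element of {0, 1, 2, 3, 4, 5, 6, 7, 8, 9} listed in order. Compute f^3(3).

8

Tracing 3 → 9 → … returns to 3 after 5 steps, so 3 lies in a 5-cycle (3 9 6 8 5).
Stepping 3 places around the cycle: 3 → 9 → 6 → 8.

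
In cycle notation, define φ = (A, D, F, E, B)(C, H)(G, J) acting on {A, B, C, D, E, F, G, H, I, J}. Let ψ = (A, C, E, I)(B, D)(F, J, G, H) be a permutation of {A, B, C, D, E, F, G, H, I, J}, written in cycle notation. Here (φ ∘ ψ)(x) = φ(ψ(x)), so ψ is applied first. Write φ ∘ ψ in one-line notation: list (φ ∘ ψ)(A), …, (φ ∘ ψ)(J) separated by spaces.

(φ ∘ ψ)(x) = φ(ψ(x)). Computing each image: φ(ψ(A)) = φ(C) = H, φ(ψ(B)) = φ(D) = F, φ(ψ(C)) = φ(E) = B, φ(ψ(D)) = φ(B) = A, φ(ψ(E)) = φ(I) = I, φ(ψ(F)) = φ(J) = G, φ(ψ(G)) = φ(H) = C, φ(ψ(H)) = φ(F) = E, φ(ψ(I)) = φ(A) = D, φ(ψ(J)) = φ(G) = J.
Hence φ ∘ ψ = [H F B A I G C E D J].

H F B A I G C E D J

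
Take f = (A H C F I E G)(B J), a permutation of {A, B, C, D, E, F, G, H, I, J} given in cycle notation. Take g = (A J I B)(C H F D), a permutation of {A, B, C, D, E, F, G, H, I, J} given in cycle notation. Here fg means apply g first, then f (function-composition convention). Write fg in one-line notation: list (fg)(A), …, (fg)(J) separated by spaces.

For each element, apply g then f: A → J → B; B → A → H; C → H → C; D → C → F; E → E → G; F → D → D; G → G → A; H → F → I; I → B → J; J → I → E.
So fg in one-line form is B H C F G D A I J E.

B H C F G D A I J E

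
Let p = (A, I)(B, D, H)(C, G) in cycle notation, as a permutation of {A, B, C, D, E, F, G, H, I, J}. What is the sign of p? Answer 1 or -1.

The cycle lengths are 3, 2, 2, 1, 1, 1.
A cycle of length ℓ contributes ℓ−1 transpositions, so p is a product of 2 + 1 + 1 = 4 transpositions — even.

1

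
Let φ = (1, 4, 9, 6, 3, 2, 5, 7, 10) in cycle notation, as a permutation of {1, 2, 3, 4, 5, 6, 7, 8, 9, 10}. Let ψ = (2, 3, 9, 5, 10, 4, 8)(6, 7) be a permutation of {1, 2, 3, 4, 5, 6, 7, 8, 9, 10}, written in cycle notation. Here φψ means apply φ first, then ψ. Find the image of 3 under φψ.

φ(3) = 2, then ψ(2) = 3; composing gives (φψ)(3) = 3.

3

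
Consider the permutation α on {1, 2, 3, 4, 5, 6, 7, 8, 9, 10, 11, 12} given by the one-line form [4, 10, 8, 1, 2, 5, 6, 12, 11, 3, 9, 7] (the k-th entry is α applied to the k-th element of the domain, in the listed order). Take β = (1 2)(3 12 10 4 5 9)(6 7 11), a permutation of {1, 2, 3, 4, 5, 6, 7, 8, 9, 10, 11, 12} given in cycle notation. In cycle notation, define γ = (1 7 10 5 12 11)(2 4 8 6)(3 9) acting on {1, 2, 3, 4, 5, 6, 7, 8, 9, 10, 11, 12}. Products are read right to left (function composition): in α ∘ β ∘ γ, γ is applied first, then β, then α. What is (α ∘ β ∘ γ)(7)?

Chase 7: γ(7) = 10; β(10) = 4; α(4) = 1. Hence (α ∘ β ∘ γ)(7) = 1.

1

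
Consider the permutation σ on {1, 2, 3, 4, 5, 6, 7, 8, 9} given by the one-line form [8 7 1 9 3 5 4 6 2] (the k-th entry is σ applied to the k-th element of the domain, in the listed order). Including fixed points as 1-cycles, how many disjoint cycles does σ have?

2

The cycle decomposition is (1 8 6 5 3)(2 7 4 9), which has 2 cycles (counting 1-cycles).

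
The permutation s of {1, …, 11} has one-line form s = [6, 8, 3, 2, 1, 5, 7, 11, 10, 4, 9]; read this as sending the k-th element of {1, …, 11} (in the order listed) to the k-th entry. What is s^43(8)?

11

Tracing 8 → 11 → … returns to 8 after 6 steps, so 8 lies in a 6-cycle (2 8 11 9 10 4).
Powers repeat with period 6 on this cycle, and 43 mod 6 = 1, so s^43(8) = s^1(8).
Advancing 1 step from 8: 8 → 11.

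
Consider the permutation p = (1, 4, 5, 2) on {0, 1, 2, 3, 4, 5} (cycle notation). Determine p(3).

3 does not appear in any cycle of p, so it is a fixed point: p(3) = 3.

3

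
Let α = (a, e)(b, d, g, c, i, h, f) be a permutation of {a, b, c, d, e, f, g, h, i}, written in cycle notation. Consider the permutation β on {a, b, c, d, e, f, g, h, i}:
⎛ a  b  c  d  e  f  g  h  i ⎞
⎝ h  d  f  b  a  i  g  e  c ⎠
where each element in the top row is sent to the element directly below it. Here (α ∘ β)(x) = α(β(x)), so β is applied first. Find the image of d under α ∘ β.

First apply β: β(d) = b, then α(b) = d. Thus (α ∘ β)(d) = d.

d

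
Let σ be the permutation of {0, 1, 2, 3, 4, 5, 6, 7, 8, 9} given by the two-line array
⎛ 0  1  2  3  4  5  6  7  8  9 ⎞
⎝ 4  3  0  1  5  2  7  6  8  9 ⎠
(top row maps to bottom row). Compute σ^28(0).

0

Tracing 0 → 4 → … returns to 0 after 4 steps, so 0 lies in a 4-cycle (0, 4, 5, 2).
Powers repeat with period 4 on this cycle, and 28 mod 4 = 0, so σ^28(0) = σ^0(0).
So σ^28(0) = 0.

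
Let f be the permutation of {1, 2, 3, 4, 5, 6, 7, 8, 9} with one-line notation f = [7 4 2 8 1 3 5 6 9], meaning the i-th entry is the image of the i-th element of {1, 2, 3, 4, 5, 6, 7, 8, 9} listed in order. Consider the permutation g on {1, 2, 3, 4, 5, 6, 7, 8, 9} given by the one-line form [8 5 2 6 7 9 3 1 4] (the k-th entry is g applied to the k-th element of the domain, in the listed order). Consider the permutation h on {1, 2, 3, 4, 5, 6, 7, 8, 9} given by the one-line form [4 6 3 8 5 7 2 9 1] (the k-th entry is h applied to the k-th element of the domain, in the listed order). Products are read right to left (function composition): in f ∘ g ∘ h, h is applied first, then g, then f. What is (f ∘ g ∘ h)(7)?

1

Apply the permutations in order: h(7) = 2, then g(2) = 5, then f(5) = 1. So (f ∘ g ∘ h)(7) = 1.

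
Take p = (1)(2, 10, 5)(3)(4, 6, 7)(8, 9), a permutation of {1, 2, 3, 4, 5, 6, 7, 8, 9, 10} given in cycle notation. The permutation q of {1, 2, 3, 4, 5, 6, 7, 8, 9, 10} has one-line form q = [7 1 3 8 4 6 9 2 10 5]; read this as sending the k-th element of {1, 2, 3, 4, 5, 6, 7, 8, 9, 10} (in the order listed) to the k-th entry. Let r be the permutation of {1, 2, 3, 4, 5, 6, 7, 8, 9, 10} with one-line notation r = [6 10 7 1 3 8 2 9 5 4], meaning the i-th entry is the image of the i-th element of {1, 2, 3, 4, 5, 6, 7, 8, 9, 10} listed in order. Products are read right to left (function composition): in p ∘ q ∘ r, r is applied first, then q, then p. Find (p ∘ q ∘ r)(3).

8

Apply the permutations in order: r(3) = 7, then q(7) = 9, then p(9) = 8. So (p ∘ q ∘ r)(3) = 8.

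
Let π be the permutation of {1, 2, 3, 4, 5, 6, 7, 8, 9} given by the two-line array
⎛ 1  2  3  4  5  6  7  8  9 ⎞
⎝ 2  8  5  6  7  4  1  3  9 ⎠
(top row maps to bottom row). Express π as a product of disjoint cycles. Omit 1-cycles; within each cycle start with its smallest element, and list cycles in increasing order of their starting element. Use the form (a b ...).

From 1: 1 → 2 → 8 → 3 → 5 → 7 → 1, closing the cycle (1 2 8 3 5 7).
Continuing from each remaining unvisited element yields (1 2 8 3 5 7)(4 6).

(1 2 8 3 5 7)(4 6)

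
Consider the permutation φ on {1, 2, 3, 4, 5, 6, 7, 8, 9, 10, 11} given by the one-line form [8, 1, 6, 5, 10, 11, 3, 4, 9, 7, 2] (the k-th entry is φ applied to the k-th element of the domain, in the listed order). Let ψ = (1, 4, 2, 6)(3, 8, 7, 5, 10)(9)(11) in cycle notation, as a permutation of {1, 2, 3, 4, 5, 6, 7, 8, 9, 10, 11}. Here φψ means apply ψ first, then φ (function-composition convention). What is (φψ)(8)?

3

First apply ψ: ψ(8) = 7, then φ(7) = 3. Thus (φψ)(8) = 3.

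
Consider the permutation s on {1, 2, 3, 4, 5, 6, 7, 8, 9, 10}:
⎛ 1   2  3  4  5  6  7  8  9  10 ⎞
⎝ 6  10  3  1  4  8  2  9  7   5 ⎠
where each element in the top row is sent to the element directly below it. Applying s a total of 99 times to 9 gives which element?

9

Tracing 9 → 7 → … returns to 9 after 9 steps, so 9 lies in a 9-cycle (1 6 8 9 7 2 10 5 4).
Since the cycle has length 9, s^99 acts on it the same as s^0 (99 mod 9 = 0).
So s^99(9) = 9.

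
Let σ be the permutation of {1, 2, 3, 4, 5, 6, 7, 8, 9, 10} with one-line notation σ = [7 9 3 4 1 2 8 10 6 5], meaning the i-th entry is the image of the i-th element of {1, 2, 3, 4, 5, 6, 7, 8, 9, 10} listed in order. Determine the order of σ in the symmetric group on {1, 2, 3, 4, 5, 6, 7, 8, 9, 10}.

15

Decomposing into disjoint cycles gives cycle lengths 5, 3, 1, 1.
The order of σ is the least common multiple of its cycle lengths: lcm(5, 3) = 15.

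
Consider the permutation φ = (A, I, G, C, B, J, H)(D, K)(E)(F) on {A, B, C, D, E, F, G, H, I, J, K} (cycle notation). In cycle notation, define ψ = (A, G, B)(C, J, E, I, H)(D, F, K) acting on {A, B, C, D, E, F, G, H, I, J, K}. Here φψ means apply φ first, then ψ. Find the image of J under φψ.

C

(φψ)(J) = ψ(φ(J)). φ(J) = H, then ψ(H) = C. So (φψ)(J) = C.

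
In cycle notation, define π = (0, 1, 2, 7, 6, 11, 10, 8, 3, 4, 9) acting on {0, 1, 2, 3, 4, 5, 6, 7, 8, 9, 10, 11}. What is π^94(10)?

1

10 lies in the 11-cycle (0, 1, 2, 7, 6, 11, 10, 8, 3, 4, 9).
Since the cycle has length 11, π^94 acts on it the same as π^6 (94 mod 11 = 6).
Advancing 6 steps from 10: 10 → 8 → 3 → 4 → 9 → 0 → 1.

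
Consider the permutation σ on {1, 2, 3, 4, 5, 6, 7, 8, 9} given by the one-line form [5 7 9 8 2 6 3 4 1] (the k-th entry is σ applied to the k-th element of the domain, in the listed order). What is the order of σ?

6

The disjoint-cycle form of σ has cycle lengths 6, 2, 1.
The order is lcm(6, 2) = 6.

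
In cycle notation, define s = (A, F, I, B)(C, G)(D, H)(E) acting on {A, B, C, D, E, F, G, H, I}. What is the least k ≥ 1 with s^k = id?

4

The disjoint cycles have lengths 4, 2, 2, 1.
The order of s is the least common multiple of its cycle lengths: lcm(4, 2, 2) = 4.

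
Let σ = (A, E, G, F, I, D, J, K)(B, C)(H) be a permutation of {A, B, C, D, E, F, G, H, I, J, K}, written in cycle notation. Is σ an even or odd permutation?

The cycle lengths are 8, 2, 1.
A cycle of length ℓ contributes ℓ−1 transpositions, so σ is a product of 7 + 1 = 8 transpositions — even.

even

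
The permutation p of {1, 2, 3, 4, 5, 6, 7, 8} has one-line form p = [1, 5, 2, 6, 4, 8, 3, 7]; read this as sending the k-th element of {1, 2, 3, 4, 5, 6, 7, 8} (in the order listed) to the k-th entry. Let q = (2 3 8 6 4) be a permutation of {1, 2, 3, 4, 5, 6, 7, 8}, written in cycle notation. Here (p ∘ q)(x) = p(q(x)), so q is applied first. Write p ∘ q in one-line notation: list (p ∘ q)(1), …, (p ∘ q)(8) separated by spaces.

1 2 7 5 4 6 3 8

(p ∘ q)(x) = p(q(x)). Computing each image: p(q(1)) = p(1) = 1, p(q(2)) = p(3) = 2, p(q(3)) = p(8) = 7, p(q(4)) = p(2) = 5, p(q(5)) = p(5) = 4, p(q(6)) = p(4) = 6, p(q(7)) = p(7) = 3, p(q(8)) = p(6) = 8.
Hence p ∘ q = [1 2 7 5 4 6 3 8].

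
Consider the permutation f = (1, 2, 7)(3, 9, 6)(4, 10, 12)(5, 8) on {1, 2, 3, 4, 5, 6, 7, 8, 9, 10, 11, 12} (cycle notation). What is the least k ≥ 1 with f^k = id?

6

The disjoint cycles have lengths 3, 3, 3, 2, 1.
Since disjoint cycles commute, ord(f) = lcm(3, 3, 3, 2) = 6.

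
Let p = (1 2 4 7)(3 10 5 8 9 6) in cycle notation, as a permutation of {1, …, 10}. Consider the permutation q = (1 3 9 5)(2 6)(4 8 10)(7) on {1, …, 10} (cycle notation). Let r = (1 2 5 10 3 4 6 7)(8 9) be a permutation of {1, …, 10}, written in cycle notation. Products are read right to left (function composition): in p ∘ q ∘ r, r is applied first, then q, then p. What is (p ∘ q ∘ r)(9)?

5

Chase 9: r(9) = 8; q(8) = 10; p(10) = 5. Hence (p ∘ q ∘ r)(9) = 5.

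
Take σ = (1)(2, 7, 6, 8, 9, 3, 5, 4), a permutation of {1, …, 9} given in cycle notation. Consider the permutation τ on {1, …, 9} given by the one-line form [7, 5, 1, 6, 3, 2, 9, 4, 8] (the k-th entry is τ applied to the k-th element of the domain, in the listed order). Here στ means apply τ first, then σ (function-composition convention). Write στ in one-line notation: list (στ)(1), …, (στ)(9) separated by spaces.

For each element, apply τ then σ: 1 → 7 → 6; 2 → 5 → 4; 3 → 1 → 1; 4 → 6 → 8; 5 → 3 → 5; 6 → 2 → 7; 7 → 9 → 3; 8 → 4 → 2; 9 → 8 → 9.
Collecting the images, στ = [6 4 1 8 5 7 3 2 9].

6 4 1 8 5 7 3 2 9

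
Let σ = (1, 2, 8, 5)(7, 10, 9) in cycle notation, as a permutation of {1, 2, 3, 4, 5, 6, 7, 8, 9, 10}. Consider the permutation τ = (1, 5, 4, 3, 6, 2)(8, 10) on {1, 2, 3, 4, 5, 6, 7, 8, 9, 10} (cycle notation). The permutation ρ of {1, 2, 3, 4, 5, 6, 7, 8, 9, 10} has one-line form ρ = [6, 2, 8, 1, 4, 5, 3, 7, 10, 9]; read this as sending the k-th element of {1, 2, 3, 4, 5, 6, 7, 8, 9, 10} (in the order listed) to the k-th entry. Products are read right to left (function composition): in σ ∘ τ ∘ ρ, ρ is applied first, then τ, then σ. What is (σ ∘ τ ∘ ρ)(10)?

Chase 10: ρ(10) = 9; τ(9) = 9; σ(9) = 7. Hence (σ ∘ τ ∘ ρ)(10) = 7.

7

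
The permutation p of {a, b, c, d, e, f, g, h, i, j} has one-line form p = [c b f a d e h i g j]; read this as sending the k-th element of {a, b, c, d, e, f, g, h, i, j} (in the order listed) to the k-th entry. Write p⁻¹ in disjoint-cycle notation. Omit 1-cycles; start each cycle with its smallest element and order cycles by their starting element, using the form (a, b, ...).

First write p in disjoint cycles: (a, c, f, e, d)(g, h, i).
The inverse reverses every cycle; in canonical form, p⁻¹ = (a, d, e, f, c)(g, i, h).

(a, d, e, f, c)(g, i, h)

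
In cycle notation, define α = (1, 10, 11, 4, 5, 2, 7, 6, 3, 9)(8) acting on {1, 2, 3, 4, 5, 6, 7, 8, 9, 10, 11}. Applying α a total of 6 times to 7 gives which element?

11

7 lies in the 10-cycle (1, 10, 11, 4, 5, 2, 7, 6, 3, 9).
Stepping 6 places around the cycle: 7 → 6 → 3 → 9 → 1 → 10 → 11.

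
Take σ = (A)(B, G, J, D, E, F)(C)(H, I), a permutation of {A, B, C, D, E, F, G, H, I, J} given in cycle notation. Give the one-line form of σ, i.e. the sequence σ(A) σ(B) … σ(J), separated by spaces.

A G C E F B J I H D

Each element maps to the next entry in its cycle (wrapping to the front): A↦A, B↦G, C↦C, D↦E, E↦F, F↦B, G↦J, H↦I, I↦H, J↦D.
Listing these in domain order gives A G C E F B J I H D.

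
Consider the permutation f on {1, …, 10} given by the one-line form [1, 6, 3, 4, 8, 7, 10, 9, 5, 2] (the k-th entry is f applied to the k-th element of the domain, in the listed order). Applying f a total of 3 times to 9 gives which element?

9

Tracing 9 → 5 → … returns to 9 after 3 steps, so 9 lies in a 3-cycle (5 8 9).
On a 3-cycle, f^3 is the identity, so f^3 = f^0 there (3 ≡ 0 mod 3).
So f^3(9) = 9.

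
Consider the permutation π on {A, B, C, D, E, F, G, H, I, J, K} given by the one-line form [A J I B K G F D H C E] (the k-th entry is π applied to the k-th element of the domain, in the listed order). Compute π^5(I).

C

Tracing I → H → … returns to I after 6 steps, so I lies in a 6-cycle (B J C I H D).
Advancing 5 steps from I: I → H → D → B → J → C.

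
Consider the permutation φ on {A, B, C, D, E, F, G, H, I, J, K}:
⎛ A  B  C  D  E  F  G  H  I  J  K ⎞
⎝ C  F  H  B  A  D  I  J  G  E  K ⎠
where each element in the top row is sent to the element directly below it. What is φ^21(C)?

Tracing C → H → … returns to C after 5 steps, so C lies in a 5-cycle (A, C, H, J, E).
Powers repeat with period 5 on this cycle, and 21 mod 5 = 1, so φ^21(C) = φ^1(C).
Stepping 1 place around the cycle: C → H.

H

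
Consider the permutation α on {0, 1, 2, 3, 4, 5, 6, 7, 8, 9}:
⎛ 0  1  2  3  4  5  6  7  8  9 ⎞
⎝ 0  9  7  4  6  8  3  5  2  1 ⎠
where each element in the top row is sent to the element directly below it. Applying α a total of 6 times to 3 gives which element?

Tracing 3 → 4 → … returns to 3 after 3 steps, so 3 lies in a 3-cycle (3, 4, 6).
On a 3-cycle, α^3 is the identity, so α^6 = α^0 there (6 ≡ 0 mod 3).
So α^6(3) = 3.

3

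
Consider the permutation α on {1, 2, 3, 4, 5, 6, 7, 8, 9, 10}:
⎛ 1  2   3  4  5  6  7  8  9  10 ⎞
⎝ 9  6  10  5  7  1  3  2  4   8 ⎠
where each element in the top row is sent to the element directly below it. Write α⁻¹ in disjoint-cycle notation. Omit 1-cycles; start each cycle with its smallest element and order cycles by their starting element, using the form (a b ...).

First write α in disjoint cycles: (1 9 4 5 7 3 10 8 2 6).
Reversing each cycle (and rotating so the smallest element leads) gives α⁻¹ = (1 6 2 8 10 3 7 5 4 9).

(1 6 2 8 10 3 7 5 4 9)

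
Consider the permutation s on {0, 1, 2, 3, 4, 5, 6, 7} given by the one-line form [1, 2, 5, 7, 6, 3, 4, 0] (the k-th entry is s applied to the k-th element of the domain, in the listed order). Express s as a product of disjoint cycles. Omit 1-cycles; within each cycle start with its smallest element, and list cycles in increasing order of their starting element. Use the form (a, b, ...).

(0, 1, 2, 5, 3, 7)(4, 6)

From 0: 0 → 1 → 2 → 5 → 3 → 7 → 0, closing the cycle (0, 1, 2, 5, 3, 7).
Repeating from the next unused element and collecting all non-trivial cycles gives (0, 1, 2, 5, 3, 7)(4, 6).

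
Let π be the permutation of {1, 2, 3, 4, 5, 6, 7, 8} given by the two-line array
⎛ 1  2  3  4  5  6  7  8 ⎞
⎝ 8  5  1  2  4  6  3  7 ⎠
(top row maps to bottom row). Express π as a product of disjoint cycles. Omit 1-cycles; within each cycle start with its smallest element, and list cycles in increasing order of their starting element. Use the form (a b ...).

From 1: 1 → 8 → 7 → 3 → 1, closing the cycle (1 8 7 3).
Continuing from each remaining unvisited element yields (1 8 7 3)(2 5 4).

(1 8 7 3)(2 5 4)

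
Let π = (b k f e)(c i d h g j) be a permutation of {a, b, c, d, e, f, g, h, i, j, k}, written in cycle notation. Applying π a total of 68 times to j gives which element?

j lies in the 6-cycle (c i d h g j).
Since the cycle has length 6, π^68 acts on it the same as π^2 (68 mod 6 = 2).
Advancing 2 steps from j: j → c → i.

i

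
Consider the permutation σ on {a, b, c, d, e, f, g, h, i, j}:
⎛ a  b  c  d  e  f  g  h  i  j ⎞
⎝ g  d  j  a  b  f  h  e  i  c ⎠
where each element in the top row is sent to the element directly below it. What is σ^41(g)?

a

Tracing g → h → … returns to g after 6 steps, so g lies in a 6-cycle (a g h e b d).
Since the cycle has length 6, σ^41 acts on it the same as σ^5 (41 mod 6 = 5).
Advancing 5 steps from g: g → h → e → b → d → a.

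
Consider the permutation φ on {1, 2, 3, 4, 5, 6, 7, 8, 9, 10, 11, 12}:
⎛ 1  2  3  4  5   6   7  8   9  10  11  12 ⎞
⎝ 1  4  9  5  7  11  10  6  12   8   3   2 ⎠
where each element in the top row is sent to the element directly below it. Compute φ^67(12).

2

Tracing 12 → 2 → … returns to 12 after 11 steps, so 12 lies in an 11-cycle (2 4 5 7 10 8 6 11 3 9 12).
On an 11-cycle, φ^11 is the identity, so φ^67 = φ^1 there (67 ≡ 1 mod 11).
Stepping 1 place around the cycle: 12 → 2.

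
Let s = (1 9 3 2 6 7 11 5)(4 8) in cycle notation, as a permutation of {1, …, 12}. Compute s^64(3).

3

3 lies in the 8-cycle (1 9 3 2 6 7 11 5).
Since the cycle has length 8, s^64 acts on it the same as s^0 (64 mod 8 = 0).
So s^64(3) = 3.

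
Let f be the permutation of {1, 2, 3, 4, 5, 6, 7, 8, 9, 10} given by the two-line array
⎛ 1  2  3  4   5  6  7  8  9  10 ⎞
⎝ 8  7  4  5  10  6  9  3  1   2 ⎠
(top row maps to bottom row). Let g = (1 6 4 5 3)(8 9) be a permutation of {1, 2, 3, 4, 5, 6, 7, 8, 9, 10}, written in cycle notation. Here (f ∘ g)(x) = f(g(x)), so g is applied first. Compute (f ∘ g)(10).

2

(f ∘ g)(10) = f(g(10)). g(10) = 10, then f(10) = 2. So (f ∘ g)(10) = 2.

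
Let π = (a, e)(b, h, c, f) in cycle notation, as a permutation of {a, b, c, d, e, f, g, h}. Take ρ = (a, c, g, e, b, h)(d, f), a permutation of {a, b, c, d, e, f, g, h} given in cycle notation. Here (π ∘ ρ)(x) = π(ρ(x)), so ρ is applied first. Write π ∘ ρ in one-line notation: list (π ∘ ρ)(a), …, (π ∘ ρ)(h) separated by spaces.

f c g b h d a e

(π ∘ ρ)(x) = π(ρ(x)). Computing each image: π(ρ(a)) = π(c) = f, π(ρ(b)) = π(h) = c, π(ρ(c)) = π(g) = g, π(ρ(d)) = π(f) = b, π(ρ(e)) = π(b) = h, π(ρ(f)) = π(d) = d, π(ρ(g)) = π(e) = a, π(ρ(h)) = π(a) = e.
Hence π ∘ ρ = [f c g b h d a e].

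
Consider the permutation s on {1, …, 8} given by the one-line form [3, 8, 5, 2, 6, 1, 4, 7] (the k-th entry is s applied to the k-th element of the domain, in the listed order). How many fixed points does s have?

No element satisfies s(x) = x, so there are 0 fixed points.

0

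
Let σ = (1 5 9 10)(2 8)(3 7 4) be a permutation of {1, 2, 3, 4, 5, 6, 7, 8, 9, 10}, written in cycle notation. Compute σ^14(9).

1

9 lies in the 4-cycle (1 5 9 10).
Powers repeat with period 4 on this cycle, and 14 mod 4 = 2, so σ^14(9) = σ^2(9).
Advancing 2 steps from 9: 9 → 10 → 1.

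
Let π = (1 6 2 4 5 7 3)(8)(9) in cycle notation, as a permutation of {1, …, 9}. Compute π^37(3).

6

3 lies in the 7-cycle (1 6 2 4 5 7 3).
Since the cycle has length 7, π^37 acts on it the same as π^2 (37 mod 7 = 2).
Advancing 2 steps from 3: 3 → 1 → 6.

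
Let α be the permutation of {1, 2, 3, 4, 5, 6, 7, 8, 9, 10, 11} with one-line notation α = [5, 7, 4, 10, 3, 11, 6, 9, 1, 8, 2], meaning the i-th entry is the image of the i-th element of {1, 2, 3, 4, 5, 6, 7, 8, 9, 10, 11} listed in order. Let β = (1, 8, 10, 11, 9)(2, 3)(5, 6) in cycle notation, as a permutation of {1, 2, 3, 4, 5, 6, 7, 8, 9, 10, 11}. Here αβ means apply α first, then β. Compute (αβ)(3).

4

First apply α: α(3) = 4, then β(4) = 4. Thus (αβ)(3) = 4.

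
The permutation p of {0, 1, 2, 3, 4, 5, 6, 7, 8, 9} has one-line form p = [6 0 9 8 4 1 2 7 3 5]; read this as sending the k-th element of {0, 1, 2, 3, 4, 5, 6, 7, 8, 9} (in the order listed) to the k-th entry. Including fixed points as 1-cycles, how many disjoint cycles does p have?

The cycle decomposition is (0, 6, 2, 9, 5, 1)(3, 8)(4)(7), which has 4 cycles (counting 1-cycles).

4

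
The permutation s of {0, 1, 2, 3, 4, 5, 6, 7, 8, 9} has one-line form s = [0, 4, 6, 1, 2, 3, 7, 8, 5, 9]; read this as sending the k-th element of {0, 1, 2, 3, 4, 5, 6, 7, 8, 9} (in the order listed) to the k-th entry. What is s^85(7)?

4

Tracing 7 → 8 → … returns to 7 after 8 steps, so 7 lies in an 8-cycle (1, 4, 2, 6, 7, 8, 5, 3).
Since the cycle has length 8, s^85 acts on it the same as s^5 (85 mod 8 = 5).
Stepping 5 places around the cycle: 7 → 8 → 5 → 3 → 1 → 4.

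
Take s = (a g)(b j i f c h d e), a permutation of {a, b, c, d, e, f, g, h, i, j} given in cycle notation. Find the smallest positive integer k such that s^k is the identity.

The disjoint cycles have lengths 8, 2.
The order of s is the least common multiple of its cycle lengths: lcm(8, 2) = 8.

8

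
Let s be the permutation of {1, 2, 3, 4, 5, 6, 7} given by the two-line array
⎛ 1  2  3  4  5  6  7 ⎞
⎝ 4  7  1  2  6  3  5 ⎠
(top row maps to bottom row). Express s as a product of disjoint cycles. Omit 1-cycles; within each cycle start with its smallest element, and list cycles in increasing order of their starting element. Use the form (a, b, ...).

(1, 4, 2, 7, 5, 6, 3)

From 1: 1 → 4 → 2 → 7 → 5 → 6 → 3 → 1, closing the cycle (1, 4, 2, 7, 5, 6, 3).
Repeating from the next unused element and collecting all non-trivial cycles gives (1, 4, 2, 7, 5, 6, 3).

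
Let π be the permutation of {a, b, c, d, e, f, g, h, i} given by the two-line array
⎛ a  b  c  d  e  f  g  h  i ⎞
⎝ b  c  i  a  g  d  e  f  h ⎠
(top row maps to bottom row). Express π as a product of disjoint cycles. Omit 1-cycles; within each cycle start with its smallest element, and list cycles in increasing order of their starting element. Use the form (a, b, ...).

Iterating π from a gives a → b → c → i → h → f → d → a; that is the 7-cycle (a, b, c, i, h, f, d).
Repeating from the next unused element and collecting all non-trivial cycles gives (a, b, c, i, h, f, d)(e, g).

(a, b, c, i, h, f, d)(e, g)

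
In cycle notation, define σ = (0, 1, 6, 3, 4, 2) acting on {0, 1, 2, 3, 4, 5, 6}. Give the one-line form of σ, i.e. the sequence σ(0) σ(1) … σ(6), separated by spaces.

1 6 0 4 2 5 3

Each element maps to the next entry in its cycle (wrapping to the front): 0↦1, 1↦6, 2↦0, 3↦4, 4↦2, 5↦5, 6↦3.
So the one-line form is 1 6 0 4 2 5 3.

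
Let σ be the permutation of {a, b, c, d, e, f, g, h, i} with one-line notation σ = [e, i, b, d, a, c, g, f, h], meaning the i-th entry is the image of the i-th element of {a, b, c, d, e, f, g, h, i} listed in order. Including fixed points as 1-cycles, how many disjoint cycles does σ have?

4

The cycle decomposition is (a e)(b i h f c)(d)(g), which has 4 cycles (counting 1-cycles).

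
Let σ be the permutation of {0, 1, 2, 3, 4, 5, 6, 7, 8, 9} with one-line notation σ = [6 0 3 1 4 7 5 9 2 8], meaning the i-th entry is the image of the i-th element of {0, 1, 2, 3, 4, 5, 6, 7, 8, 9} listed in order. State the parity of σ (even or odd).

In disjoint-cycle form the cycle lengths are 9, 1.
A cycle is odd iff its length is even; σ has 0 even-length cycles, so sgn(σ) = (−1)^0 and σ is even.

even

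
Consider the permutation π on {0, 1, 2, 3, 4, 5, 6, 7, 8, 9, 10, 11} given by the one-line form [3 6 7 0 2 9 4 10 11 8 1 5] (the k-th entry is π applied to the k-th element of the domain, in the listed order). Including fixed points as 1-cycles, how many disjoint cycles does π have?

3

The cycle decomposition is (0 3)(1 6 4 2 7 10)(5 9 8 11), which has 3 cycles (counting 1-cycles).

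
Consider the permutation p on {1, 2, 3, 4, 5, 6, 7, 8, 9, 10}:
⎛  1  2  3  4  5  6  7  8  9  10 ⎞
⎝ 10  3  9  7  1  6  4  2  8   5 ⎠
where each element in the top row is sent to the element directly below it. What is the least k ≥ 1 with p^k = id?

Writing p as disjoint cycles, the cycle lengths are 4, 3, 2, 1.
The order of p is the least common multiple of its cycle lengths: lcm(4, 3, 2) = 12.

12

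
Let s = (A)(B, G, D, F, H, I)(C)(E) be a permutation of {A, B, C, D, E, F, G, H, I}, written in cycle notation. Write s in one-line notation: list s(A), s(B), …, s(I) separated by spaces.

A G C F E H D I B

Reading each image from the cycles: A↦A, B↦G, C↦C, D↦F, E↦E, F↦H, G↦D, H↦I, I↦B.
Listing these in domain order gives A G C F E H D I B.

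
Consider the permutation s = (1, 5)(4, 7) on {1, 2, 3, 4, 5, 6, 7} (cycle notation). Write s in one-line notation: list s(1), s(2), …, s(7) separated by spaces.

5 2 3 7 1 6 4

Image by image: 1↦5, 2↦2, 3↦3, 4↦7, 5↦1, 6↦6, 7↦4.
Listing these in domain order gives 5 2 3 7 1 6 4.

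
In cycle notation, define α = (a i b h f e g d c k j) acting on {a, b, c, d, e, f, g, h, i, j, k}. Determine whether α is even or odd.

even

The cycle lengths are 11.
A cycle is odd iff its length is even; α has 0 even-length cycles, so sgn(α) = (−1)^0 and α is even.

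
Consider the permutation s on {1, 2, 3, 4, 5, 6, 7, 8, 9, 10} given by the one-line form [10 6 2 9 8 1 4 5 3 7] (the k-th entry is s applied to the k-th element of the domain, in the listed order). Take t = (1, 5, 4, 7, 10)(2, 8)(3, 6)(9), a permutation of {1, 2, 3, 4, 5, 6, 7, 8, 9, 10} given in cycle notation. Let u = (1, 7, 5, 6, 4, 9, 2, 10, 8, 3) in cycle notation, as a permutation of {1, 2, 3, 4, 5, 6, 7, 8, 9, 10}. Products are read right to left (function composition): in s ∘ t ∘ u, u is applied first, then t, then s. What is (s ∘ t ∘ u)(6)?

4

(s ∘ t ∘ u)(6) = s(t(u(6))). u(6) = 4, then t(4) = 7, then s(7) = 4, so the result is 4.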